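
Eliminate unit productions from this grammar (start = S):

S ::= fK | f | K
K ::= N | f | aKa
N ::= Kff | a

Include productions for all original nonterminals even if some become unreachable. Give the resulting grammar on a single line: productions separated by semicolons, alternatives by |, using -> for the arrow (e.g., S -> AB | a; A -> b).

Unit productions: K->N, S->K.
Unit pairs (A ⇒* B via units): (K,N), (S,K), (S,N).
S: inherits non-unit rules of {K, N, S} → Kff | a | aKa | f | fK.
K: inherits non-unit rules of {K, N} → Kff | a | aKa | f.
N: inherits non-unit rules of {N} → Kff | a.

S -> a | f | fK | Kff | aKa; K -> a | f | Kff | aKa; N -> a | Kff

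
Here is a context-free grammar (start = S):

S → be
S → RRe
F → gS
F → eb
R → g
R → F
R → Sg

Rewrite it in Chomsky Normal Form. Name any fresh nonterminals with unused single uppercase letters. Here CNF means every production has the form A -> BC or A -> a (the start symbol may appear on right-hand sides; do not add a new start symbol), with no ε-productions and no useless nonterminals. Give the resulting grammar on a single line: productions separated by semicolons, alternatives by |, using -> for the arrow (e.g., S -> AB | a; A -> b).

S -> BA | RD; A -> e; B -> b; C -> g; D -> RA; R -> g | AB | CS | SC

No ε-productions.
After unit-elimination: S -> be | RRe; F -> eb | gS; R -> g | Sg | eb | gS.
TERM: introduce B -> b, A -> e, C -> g and substitute in every rule of length ≥2.
BIN: S -> RRA becomes S -> RD, D -> RA.
Drop unreachable/unproductive: F.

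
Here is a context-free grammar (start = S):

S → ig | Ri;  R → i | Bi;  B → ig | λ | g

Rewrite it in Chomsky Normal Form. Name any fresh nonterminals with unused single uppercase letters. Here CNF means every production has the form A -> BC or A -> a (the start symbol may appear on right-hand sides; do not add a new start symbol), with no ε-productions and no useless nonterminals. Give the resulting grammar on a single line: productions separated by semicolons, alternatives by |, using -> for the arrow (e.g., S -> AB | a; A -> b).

S -> AC | RA; A -> i; B -> g | AC; C -> g; R -> i | BA

Nullable: {B}; after ε-elimination: S -> Ri | ig; B -> g | ig; R -> i | Bi.
No unit productions to eliminate.
TERM: introduce C -> g, A -> i and substitute in every rule of length ≥2.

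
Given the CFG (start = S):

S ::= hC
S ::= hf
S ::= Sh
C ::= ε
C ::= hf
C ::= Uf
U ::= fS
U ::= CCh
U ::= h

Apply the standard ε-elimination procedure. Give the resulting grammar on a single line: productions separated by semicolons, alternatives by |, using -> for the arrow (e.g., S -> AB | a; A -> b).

S -> h | Sh | hC | hf; C -> Uf | hf; U -> h | Ch | fS | CCh

Nullable set: {C}.
S -> hC: C nullable, giving h | hC.
Drop C -> ε.
U -> CCh: C, C nullable, giving CCh | Ch | h.
Unchanged (no nullable symbols): S -> Sh; S -> hf; C -> Uf; C -> hf; U -> fS; U -> h.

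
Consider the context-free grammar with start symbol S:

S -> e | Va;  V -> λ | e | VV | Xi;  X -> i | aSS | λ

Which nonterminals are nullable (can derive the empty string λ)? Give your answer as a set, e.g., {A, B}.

Directly nullable (have an ε-rule): {V, X}.
Not nullable: S — each has a terminal in every rule's right-hand side or depends on a non-nullable symbol.

{V, X}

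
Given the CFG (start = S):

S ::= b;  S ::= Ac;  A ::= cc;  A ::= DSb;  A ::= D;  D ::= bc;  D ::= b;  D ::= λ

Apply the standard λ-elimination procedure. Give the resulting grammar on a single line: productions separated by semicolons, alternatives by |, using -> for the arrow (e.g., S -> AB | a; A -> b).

Nullable set: {A, D}.
S -> Ac: A nullable, giving Ac | c.
A -> D: D nullable, giving D.
A -> DSb: D nullable, giving DSb | Sb.
Drop D -> λ.
Unchanged (no nullable symbols): S -> b; A -> cc; D -> b; D -> bc.

S -> b | c | Ac; A -> D | Sb | cc | DSb; D -> b | bc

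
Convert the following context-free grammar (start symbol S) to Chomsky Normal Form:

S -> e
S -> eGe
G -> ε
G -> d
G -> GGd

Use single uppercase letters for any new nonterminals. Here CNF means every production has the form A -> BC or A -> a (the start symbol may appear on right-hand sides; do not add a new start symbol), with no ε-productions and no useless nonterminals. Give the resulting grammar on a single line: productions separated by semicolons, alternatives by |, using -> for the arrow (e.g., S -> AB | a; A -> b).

S -> e | BB | BD; A -> d; B -> e; C -> GA; D -> GB; G -> d | GA | GC

Nullable: {G}; after ε-elimination: S -> e | ee | eGe; G -> d | Gd | GGd.
No unit productions to eliminate.
TERM: introduce A -> d, B -> e and substitute in every rule of length ≥2.
BIN: G -> GGA becomes G -> GC, C -> GA; S -> BGB becomes S -> BD, D -> GB.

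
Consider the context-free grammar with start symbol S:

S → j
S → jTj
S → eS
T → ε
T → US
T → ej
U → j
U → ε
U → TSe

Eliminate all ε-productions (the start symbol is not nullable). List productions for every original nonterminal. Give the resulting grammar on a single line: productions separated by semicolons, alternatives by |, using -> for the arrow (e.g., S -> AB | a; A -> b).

S -> j | eS | jj | jTj; T -> S | US | ej; U -> j | Se | TSe

Nullable set: {T, U}.
S -> jTj: T nullable, giving jTj | jj.
Drop T -> ε.
T -> US: U nullable, giving S | US.
Drop U -> ε.
U -> TSe: T nullable, giving Se | TSe.
Unchanged (no nullable symbols): S -> eS; S -> j; T -> ej; U -> j.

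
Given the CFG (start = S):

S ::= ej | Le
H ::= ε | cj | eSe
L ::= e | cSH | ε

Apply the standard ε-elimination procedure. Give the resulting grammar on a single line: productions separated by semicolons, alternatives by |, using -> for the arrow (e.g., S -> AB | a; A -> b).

S -> e | Le | ej; H -> cj | eSe; L -> e | cS | cSH

Nullable set: {H, L}.
S -> Le: L nullable, giving Le | e.
Drop H -> ε.
Drop L -> ε.
L -> cSH: H nullable, giving cS | cSH.
Unchanged (no nullable symbols): S -> ej; H -> cj; H -> eSe; L -> e.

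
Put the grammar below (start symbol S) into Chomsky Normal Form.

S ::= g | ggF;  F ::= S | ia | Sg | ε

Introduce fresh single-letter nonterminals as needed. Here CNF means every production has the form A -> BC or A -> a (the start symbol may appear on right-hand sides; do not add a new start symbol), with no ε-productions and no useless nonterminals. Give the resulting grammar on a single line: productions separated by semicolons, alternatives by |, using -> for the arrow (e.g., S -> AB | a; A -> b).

Nullable: {F}; after ε-elimination: S -> g | gg | ggF; F -> S | Sg | ia.
After unit-elimination: S -> g | gg | ggF; F -> g | Sg | gg | ia | ggF.
TERM: introduce C -> a, A -> g, B -> i and substitute in every rule of length ≥2.
BIN: F -> AAF becomes F -> AD, D -> AF; S -> AAF becomes S -> AE, E -> AF.

S -> g | AA | AE; A -> g; B -> i; C -> a; D -> AF; E -> AF; F -> g | AA | AD | BC | SA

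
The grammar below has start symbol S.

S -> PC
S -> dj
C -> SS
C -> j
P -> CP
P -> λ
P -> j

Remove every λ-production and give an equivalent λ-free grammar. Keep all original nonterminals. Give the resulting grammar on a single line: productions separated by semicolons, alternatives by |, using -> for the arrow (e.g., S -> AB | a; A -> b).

Nullable set: {P}.
S -> PC: P nullable, giving C | PC.
Drop P -> λ.
P -> CP: P nullable, giving C | CP.
Unchanged (no nullable symbols): S -> dj; C -> SS; C -> j; P -> j.

S -> C | PC | dj; C -> j | SS; P -> C | j | CP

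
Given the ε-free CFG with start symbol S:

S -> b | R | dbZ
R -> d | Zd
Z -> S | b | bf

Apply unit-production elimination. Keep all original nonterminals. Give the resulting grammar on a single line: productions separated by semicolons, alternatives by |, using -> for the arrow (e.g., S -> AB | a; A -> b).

Unit productions: S->R, Z->S.
Unit pairs (A ⇒* B via units): (S,R), (Z,R), (Z,S).
S: inherits non-unit rules of {R, S} → Zd | b | d | dbZ.
R: inherits non-unit rules of {R} → Zd | d.
Z: inherits non-unit rules of {R, S, Z} → Zd | b | bf | d | dbZ.

S -> b | d | Zd | dbZ; R -> d | Zd; Z -> b | d | Zd | bf | dbZ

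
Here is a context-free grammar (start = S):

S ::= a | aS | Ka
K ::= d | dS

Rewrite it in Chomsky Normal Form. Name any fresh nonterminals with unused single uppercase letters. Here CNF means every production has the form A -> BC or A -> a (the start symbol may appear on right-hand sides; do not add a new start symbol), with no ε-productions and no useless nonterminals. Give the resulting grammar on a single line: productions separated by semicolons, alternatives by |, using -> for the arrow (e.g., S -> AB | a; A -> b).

No ε-productions.
No unit productions to eliminate.
TERM: introduce B -> a, A -> d and substitute in every rule of length ≥2.

S -> a | BS | KB; A -> d; B -> a; K -> d | AS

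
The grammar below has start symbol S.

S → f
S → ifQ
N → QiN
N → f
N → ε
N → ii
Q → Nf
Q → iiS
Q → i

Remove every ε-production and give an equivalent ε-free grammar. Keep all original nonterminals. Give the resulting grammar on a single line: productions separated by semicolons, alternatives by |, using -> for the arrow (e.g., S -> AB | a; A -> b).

Nullable set: {N}.
Drop N -> ε.
N -> QiN: N nullable, giving Qi | QiN.
Q -> Nf: N nullable, giving Nf | f.
Unchanged (no nullable symbols): S -> f; S -> ifQ; N -> f; N -> ii; Q -> i; Q -> iiS.

S -> f | ifQ; N -> f | Qi | ii | QiN; Q -> f | i | Nf | iiS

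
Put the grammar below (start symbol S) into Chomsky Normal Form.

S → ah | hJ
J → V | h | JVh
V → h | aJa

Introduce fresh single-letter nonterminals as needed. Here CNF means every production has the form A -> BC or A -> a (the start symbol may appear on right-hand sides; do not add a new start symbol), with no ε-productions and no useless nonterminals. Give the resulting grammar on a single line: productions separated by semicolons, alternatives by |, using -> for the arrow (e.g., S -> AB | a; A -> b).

S -> AJ | BA; A -> h; B -> a; C -> JB; D -> VA; E -> JB; J -> h | BC | JD; V -> h | BE

No ε-productions.
After unit-elimination: S -> ah | hJ; J -> h | JVh | aJa; V -> h | aJa.
TERM: introduce B -> a, A -> h and substitute in every rule of length ≥2.
BIN: J -> BJB becomes J -> BC, C -> JB; J -> JVA becomes J -> JD, D -> VA; V -> BJB becomes V -> BE, E -> JB.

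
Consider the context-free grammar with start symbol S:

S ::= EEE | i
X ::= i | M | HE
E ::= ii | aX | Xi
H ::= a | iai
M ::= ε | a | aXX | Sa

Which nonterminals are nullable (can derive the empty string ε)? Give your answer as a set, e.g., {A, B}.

{M, X}

Directly nullable (have an ε-rule): {M}.
X is nullable via X -> M (every symbol on the right is already known nullable).
Not nullable: E, H, S — each has a terminal in every rule's right-hand side or depends on a non-nullable symbol.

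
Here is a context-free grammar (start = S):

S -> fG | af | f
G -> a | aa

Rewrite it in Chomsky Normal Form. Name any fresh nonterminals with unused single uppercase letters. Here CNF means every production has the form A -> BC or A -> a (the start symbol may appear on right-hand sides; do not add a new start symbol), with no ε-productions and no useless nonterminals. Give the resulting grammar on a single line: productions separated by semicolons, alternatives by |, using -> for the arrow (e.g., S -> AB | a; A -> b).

S -> f | AB | BG; A -> a; B -> f; G -> a | AA

No ε-productions.
No unit productions to eliminate.
TERM: introduce A -> a, B -> f and substitute in every rule of length ≥2.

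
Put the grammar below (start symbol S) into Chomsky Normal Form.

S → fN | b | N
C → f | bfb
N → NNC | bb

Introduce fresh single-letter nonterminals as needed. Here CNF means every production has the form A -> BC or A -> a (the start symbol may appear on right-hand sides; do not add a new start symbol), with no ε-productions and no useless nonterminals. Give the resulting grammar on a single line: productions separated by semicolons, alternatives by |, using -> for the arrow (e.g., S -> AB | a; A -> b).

S -> b | AA | BN | NF; A -> b; B -> f; C -> f | AD; D -> BA; E -> NC; F -> NC; N -> AA | NE

No ε-productions.
After unit-elimination: S -> b | bb | fN | NNC; C -> f | bfb; N -> bb | NNC.
TERM: introduce A -> b, B -> f and substitute in every rule of length ≥2.
BIN: C -> ABA becomes C -> AD, D -> BA; N -> NNC becomes N -> NE, E -> NC; S -> NNC becomes S -> NF, F -> NC.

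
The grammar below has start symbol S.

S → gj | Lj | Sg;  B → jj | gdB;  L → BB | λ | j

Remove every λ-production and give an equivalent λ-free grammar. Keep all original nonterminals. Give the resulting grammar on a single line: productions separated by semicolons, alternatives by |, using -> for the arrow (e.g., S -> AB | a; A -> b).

Nullable set: {L}.
S -> Lj: L nullable, giving Lj | j.
Drop L -> λ.
Unchanged (no nullable symbols): S -> Sg; S -> gj; B -> gdB; B -> jj; L -> BB; L -> j.

S -> j | Lj | Sg | gj; B -> jj | gdB; L -> j | BB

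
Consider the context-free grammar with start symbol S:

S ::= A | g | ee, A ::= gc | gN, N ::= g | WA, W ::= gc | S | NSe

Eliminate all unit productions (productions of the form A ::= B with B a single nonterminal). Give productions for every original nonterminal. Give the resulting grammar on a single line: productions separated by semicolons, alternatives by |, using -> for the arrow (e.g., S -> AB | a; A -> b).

S -> g | ee | gN | gc; A -> gN | gc; N -> g | WA; W -> g | ee | gN | gc | NSe

Unit productions: S->A, W->S.
Unit pairs (A ⇒* B via units): (S,A), (W,A), (W,S).
S: inherits non-unit rules of {A, S} → ee | g | gN | gc.
A: inherits non-unit rules of {A} → gN | gc.
N: inherits non-unit rules of {N} → WA | g.
W: inherits non-unit rules of {A, S, W} → NSe | ee | g | gN | gc.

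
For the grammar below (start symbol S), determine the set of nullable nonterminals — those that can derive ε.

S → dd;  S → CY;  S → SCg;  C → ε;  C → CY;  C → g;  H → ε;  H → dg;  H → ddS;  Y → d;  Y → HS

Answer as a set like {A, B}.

Directly nullable (have an ε-rule): {C, H}.
Not nullable: S, Y — each has a terminal in every rule's right-hand side or depends on a non-nullable symbol.

{C, H}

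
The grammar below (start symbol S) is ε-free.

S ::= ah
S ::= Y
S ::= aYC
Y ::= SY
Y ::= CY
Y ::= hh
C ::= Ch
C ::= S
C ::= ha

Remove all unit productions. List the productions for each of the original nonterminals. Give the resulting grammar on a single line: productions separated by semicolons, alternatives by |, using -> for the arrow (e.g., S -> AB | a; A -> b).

S -> CY | SY | ah | hh | aYC; C -> CY | Ch | SY | ah | ha | hh | aYC; Y -> CY | SY | hh

Unit productions: C->S, S->Y.
Unit pairs (A ⇒* B via units): (C,S), (C,Y), (S,Y).
S: inherits non-unit rules of {S, Y} → CY | SY | aYC | ah | hh.
C: inherits non-unit rules of {C, S, Y} → CY | Ch | SY | aYC | ah | ha | hh.
Y: inherits non-unit rules of {Y} → CY | SY | hh.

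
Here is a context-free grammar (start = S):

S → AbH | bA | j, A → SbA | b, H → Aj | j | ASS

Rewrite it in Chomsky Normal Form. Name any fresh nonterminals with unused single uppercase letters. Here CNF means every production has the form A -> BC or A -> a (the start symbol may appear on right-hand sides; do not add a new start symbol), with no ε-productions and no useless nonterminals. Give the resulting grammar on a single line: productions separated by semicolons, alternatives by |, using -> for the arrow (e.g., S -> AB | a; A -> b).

S -> j | AF | BA; A -> b | SD; B -> b; C -> j; D -> BA; E -> SS; F -> BH; H -> j | AC | AE

No ε-productions.
No unit productions to eliminate.
TERM: introduce B -> b, C -> j and substitute in every rule of length ≥2.
BIN: A -> SBA becomes A -> SD, D -> BA; H -> ASS becomes H -> AE, E -> SS; S -> ABH becomes S -> AF, F -> BH.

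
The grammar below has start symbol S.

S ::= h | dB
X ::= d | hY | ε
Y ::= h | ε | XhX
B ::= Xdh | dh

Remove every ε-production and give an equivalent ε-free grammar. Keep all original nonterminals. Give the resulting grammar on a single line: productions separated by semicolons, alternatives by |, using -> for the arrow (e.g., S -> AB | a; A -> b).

Nullable set: {X, Y}.
B -> Xdh: X nullable, giving Xdh | dh.
Drop X -> ε.
X -> hY: Y nullable, giving h | hY.
Drop Y -> ε.
Y -> XhX: X, X nullable, giving Xh | XhX | h | hX.
Unchanged (no nullable symbols): S -> dB; S -> h; B -> dh; X -> d; Y -> h.

S -> h | dB; B -> dh | Xdh; X -> d | h | hY; Y -> h | Xh | hX | XhX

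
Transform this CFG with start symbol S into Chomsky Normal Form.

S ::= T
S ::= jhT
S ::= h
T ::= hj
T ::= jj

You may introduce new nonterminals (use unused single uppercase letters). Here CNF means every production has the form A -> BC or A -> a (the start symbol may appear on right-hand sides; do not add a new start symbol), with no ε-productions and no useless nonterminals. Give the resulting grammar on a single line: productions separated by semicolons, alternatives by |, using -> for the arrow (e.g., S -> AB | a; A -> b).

No ε-productions.
After unit-elimination: S -> h | hj | jj | jhT; T -> hj | jj.
TERM: introduce A -> h, B -> j and substitute in every rule of length ≥2.
BIN: S -> BAT becomes S -> BC, C -> AT.

S -> h | AB | BB | BC; A -> h; B -> j; C -> AT; T -> AB | BB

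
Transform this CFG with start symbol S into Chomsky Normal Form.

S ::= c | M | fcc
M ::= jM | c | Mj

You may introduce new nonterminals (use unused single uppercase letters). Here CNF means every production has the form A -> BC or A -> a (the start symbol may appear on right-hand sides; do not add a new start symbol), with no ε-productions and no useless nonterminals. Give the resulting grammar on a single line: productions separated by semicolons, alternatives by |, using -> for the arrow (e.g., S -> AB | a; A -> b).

S -> c | AM | BD | MA; A -> j; B -> f; C -> c; D -> CC; M -> c | AM | MA

No ε-productions.
After unit-elimination: S -> c | Mj | jM | fcc; M -> c | Mj | jM.
TERM: introduce C -> c, B -> f, A -> j and substitute in every rule of length ≥2.
BIN: S -> BCC becomes S -> BD, D -> CC.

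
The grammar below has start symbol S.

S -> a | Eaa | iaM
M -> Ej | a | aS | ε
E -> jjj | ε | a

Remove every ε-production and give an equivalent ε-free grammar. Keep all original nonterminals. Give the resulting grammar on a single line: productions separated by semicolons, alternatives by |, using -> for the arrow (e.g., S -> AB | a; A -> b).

S -> a | aa | ia | Eaa | iaM; E -> a | jjj; M -> a | j | Ej | aS

Nullable set: {E, M}.
S -> Eaa: E nullable, giving Eaa | aa.
S -> iaM: M nullable, giving ia | iaM.
Drop E -> ε.
Drop M -> ε.
M -> Ej: E nullable, giving Ej | j.
Unchanged (no nullable symbols): S -> a; E -> a; E -> jjj; M -> a; M -> aS.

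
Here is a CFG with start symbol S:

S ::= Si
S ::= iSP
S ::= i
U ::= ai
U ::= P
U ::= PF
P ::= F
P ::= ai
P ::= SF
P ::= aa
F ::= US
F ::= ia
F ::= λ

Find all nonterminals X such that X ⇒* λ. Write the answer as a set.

{F, P, U}

Directly nullable (have an ε-rule): {F}.
P is nullable via P -> F (every symbol on the right is already known nullable).
U is nullable via U -> P (every symbol on the right is already known nullable).
Not nullable: S — each has a terminal in every rule's right-hand side or depends on a non-nullable symbol.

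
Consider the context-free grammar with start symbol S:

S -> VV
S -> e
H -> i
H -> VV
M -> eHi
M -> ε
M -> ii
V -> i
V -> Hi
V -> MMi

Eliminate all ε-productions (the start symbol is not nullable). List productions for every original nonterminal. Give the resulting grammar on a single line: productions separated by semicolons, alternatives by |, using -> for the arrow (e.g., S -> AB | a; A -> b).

S -> e | VV; H -> i | VV; M -> ii | eHi; V -> i | Hi | Mi | MMi

Nullable set: {M}.
Drop M -> ε.
V -> MMi: M, M nullable, giving MMi | Mi | i.
Unchanged (no nullable symbols): S -> VV; S -> e; H -> VV; H -> i; M -> eHi; M -> ii; V -> Hi; V -> i.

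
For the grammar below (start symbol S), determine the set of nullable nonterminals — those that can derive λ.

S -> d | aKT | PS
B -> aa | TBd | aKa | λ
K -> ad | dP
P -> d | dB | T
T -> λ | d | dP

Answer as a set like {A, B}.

{B, P, T}

Directly nullable (have an ε-rule): {B, T}.
P is nullable via P -> T (every symbol on the right is already known nullable).
Not nullable: K, S — each has a terminal in every rule's right-hand side or depends on a non-nullable symbol.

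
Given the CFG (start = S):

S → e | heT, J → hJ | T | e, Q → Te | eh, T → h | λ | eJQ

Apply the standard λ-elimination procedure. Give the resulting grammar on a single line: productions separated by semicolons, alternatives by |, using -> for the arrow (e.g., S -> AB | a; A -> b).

Nullable set: {J, T}.
S -> heT: T nullable, giving he | heT.
J -> T: T nullable, giving T.
J -> hJ: J nullable, giving h | hJ.
Q -> Te: T nullable, giving Te | e.
Drop T -> λ.
T -> eJQ: J nullable, giving eJQ | eQ.
Unchanged (no nullable symbols): S -> e; J -> e; Q -> eh; T -> h.

S -> e | he | heT; J -> T | e | h | hJ; Q -> e | Te | eh; T -> h | eQ | eJQ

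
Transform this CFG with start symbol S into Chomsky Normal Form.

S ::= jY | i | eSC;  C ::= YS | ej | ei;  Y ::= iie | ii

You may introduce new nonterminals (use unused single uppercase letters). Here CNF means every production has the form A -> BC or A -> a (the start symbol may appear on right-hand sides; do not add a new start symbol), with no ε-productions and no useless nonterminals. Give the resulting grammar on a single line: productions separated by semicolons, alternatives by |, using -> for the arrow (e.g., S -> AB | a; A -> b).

S -> i | AE | DY; A -> e; B -> i; C -> AB | AD | YS; D -> j; E -> SC; F -> BA; Y -> BB | BF

No ε-productions.
No unit productions to eliminate.
TERM: introduce A -> e, B -> i, D -> j and substitute in every rule of length ≥2.
BIN: S -> ASC becomes S -> AE, E -> SC; Y -> BBA becomes Y -> BF, F -> BA.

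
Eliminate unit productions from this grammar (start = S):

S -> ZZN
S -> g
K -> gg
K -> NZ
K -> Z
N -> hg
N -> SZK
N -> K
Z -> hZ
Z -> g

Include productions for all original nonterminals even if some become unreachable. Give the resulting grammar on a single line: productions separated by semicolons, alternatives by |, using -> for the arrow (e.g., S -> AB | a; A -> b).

Unit productions: K->Z, N->K.
Unit pairs (A ⇒* B via units): (K,Z), (N,K), (N,Z).
S: inherits non-unit rules of {S} → ZZN | g.
K: inherits non-unit rules of {K, Z} → NZ | g | gg | hZ.
N: inherits non-unit rules of {K, N, Z} → NZ | SZK | g | gg | hZ | hg.
Z: inherits non-unit rules of {Z} → g | hZ.

S -> g | ZZN; K -> g | NZ | gg | hZ; N -> g | NZ | gg | hZ | hg | SZK; Z -> g | hZ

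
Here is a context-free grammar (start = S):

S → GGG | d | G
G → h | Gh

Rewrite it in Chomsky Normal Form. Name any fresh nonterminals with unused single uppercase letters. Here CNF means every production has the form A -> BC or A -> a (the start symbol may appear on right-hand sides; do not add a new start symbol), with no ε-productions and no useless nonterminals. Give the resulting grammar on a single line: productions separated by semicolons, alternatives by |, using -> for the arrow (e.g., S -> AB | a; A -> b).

S -> d | h | GA | GB; A -> h; B -> GG; G -> h | GA

No ε-productions.
After unit-elimination: S -> d | h | Gh | GGG; G -> h | Gh.
TERM: introduce A -> h and substitute in every rule of length ≥2.
BIN: S -> GGG becomes S -> GB, B -> GG.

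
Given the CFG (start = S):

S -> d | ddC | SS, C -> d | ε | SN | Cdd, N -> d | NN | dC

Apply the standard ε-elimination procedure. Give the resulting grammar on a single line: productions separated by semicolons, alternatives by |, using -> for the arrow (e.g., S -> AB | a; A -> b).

Nullable set: {C}.
S -> ddC: C nullable, giving dd | ddC.
Drop C -> ε.
C -> Cdd: C nullable, giving Cdd | dd.
N -> dC: C nullable, giving d | dC.
Unchanged (no nullable symbols): S -> SS; S -> d; C -> SN; C -> d; N -> NN; N -> d.

S -> d | SS | dd | ddC; C -> d | SN | dd | Cdd; N -> d | NN | dC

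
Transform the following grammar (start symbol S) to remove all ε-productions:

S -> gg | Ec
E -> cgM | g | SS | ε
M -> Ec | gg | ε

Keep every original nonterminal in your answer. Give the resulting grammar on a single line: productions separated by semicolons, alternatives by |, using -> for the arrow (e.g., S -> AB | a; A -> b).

Nullable set: {E, M}.
S -> Ec: E nullable, giving Ec | c.
Drop E -> ε.
E -> cgM: M nullable, giving cg | cgM.
Drop M -> ε.
M -> Ec: E nullable, giving Ec | c.
Unchanged (no nullable symbols): S -> gg; E -> SS; E -> g; M -> gg.

S -> c | Ec | gg; E -> g | SS | cg | cgM; M -> c | Ec | gg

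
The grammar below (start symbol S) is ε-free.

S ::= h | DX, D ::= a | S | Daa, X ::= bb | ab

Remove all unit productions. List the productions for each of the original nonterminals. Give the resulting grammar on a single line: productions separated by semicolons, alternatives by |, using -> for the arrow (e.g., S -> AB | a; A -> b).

S -> h | DX; D -> a | h | DX | Daa; X -> ab | bb

Unit productions: D->S.
Unit pairs (A ⇒* B via units): (D,S).
S: inherits non-unit rules of {S} → DX | h.
D: inherits non-unit rules of {D, S} → DX | Daa | a | h.
X: inherits non-unit rules of {X} → ab | bb.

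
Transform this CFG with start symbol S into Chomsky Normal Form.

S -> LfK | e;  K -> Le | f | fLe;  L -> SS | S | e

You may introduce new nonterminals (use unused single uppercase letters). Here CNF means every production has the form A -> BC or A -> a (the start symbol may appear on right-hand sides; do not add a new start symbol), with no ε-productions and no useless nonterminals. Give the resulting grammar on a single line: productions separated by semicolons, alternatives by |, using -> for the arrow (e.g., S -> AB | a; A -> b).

S -> e | LE; A -> e; B -> f; C -> LA; D -> BK; E -> BK; K -> f | BC | LA; L -> e | LD | SS

No ε-productions.
After unit-elimination: S -> e | LfK; K -> f | Le | fLe; L -> e | SS | LfK.
TERM: introduce A -> e, B -> f and substitute in every rule of length ≥2.
BIN: K -> BLA becomes K -> BC, C -> LA; L -> LBK becomes L -> LD, D -> BK; S -> LBK becomes S -> LE, E -> BK.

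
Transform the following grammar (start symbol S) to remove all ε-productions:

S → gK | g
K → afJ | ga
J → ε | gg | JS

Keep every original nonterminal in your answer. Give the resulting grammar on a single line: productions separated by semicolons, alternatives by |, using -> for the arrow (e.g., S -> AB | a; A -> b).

Nullable set: {J}.
Drop J -> ε.
J -> JS: J nullable, giving JS | S.
K -> afJ: J nullable, giving af | afJ.
Unchanged (no nullable symbols): S -> g; S -> gK; J -> gg; K -> ga.

S -> g | gK; J -> S | JS | gg; K -> af | ga | afJ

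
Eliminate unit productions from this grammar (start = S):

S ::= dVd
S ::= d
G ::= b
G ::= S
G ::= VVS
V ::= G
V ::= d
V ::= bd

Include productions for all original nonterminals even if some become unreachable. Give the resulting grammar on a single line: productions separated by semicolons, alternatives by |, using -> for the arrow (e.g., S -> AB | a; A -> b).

S -> d | dVd; G -> b | d | VVS | dVd; V -> b | d | bd | VVS | dVd

Unit productions: G->S, V->G.
Unit pairs (A ⇒* B via units): (G,S), (V,G), (V,S).
S: inherits non-unit rules of {S} → d | dVd.
G: inherits non-unit rules of {G, S} → VVS | b | d | dVd.
V: inherits non-unit rules of {G, S, V} → VVS | b | bd | d | dVd.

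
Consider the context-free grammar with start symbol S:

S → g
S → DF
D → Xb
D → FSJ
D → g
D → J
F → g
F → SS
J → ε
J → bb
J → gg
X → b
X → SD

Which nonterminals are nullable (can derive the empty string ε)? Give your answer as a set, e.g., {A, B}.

Directly nullable (have an ε-rule): {J}.
D is nullable via D -> J (every symbol on the right is already known nullable).
Not nullable: F, S, X — each has a terminal in every rule's right-hand side or depends on a non-nullable symbol.

{D, J}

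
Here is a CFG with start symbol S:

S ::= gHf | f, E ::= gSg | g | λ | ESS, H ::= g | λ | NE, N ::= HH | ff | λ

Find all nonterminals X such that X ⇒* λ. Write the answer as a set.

Directly nullable (have an ε-rule): {E, H, N}.
Not nullable: S — each has a terminal in every rule's right-hand side or depends on a non-nullable symbol.

{E, H, N}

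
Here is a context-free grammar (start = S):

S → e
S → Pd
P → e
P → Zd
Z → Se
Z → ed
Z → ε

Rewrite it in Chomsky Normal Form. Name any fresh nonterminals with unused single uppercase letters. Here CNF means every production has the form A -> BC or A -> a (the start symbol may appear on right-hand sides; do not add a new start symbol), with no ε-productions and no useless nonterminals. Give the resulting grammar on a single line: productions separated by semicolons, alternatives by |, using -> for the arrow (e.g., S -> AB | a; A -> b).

Nullable: {Z}; after ε-elimination: S -> e | Pd; P -> d | e | Zd; Z -> Se | ed.
No unit productions to eliminate.
TERM: introduce A -> d, B -> e and substitute in every rule of length ≥2.

S -> e | PA; A -> d; B -> e; P -> d | e | ZA; Z -> BA | SB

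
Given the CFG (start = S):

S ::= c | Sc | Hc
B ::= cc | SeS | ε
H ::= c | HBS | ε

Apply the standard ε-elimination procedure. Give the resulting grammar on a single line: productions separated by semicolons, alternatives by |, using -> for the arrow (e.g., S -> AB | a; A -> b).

S -> c | Hc | Sc; B -> cc | SeS; H -> S | c | BS | HS | HBS

Nullable set: {B, H}.
S -> Hc: H nullable, giving Hc | c.
Drop B -> ε.
Drop H -> ε.
H -> HBS: H, B nullable, giving BS | HBS | HS | S.
Unchanged (no nullable symbols): S -> Sc; S -> c; B -> SeS; B -> cc; H -> c.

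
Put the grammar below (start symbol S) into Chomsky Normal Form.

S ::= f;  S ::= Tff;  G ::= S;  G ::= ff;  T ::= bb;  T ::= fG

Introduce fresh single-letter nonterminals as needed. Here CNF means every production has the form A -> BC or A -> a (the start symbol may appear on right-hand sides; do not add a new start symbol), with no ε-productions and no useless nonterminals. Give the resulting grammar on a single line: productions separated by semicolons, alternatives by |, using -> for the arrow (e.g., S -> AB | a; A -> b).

S -> f | TD; A -> f; B -> b; C -> AA; D -> AA; G -> f | AA | TC; T -> AG | BB

No ε-productions.
After unit-elimination: S -> f | Tff; G -> f | ff | Tff; T -> bb | fG.
TERM: introduce B -> b, A -> f and substitute in every rule of length ≥2.
BIN: G -> TAA becomes G -> TC, C -> AA; S -> TAA becomes S -> TD, D -> AA.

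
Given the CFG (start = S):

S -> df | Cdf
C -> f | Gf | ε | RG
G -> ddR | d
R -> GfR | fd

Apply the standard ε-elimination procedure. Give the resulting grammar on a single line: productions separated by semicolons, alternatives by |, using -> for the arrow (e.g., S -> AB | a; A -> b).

S -> df | Cdf; C -> f | Gf | RG; G -> d | ddR; R -> fd | GfR

Nullable set: {C}.
S -> Cdf: C nullable, giving Cdf | df.
Drop C -> ε.
Unchanged (no nullable symbols): S -> df; C -> Gf; C -> RG; C -> f; G -> d; G -> ddR; R -> GfR; R -> fd.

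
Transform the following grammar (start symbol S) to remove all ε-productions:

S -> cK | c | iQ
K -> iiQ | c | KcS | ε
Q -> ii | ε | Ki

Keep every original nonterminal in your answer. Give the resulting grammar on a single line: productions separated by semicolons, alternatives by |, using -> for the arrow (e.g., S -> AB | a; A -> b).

Nullable set: {K, Q}.
S -> cK: K nullable, giving c | cK.
S -> iQ: Q nullable, giving i | iQ.
Drop K -> ε.
K -> KcS: K nullable, giving KcS | cS.
K -> iiQ: Q nullable, giving ii | iiQ.
Drop Q -> ε.
Q -> Ki: K nullable, giving Ki | i.
Unchanged (no nullable symbols): S -> c; K -> c; Q -> ii.

S -> c | i | cK | iQ; K -> c | cS | ii | KcS | iiQ; Q -> i | Ki | ii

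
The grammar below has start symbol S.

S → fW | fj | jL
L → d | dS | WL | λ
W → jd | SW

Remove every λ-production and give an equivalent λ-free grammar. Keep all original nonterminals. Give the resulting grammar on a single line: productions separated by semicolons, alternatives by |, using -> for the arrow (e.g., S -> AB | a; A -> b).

Nullable set: {L}.
S -> jL: L nullable, giving j | jL.
Drop L -> λ.
L -> WL: L nullable, giving W | WL.
Unchanged (no nullable symbols): S -> fW; S -> fj; L -> d; L -> dS; W -> SW; W -> jd.

S -> j | fW | fj | jL; L -> W | d | WL | dS; W -> SW | jd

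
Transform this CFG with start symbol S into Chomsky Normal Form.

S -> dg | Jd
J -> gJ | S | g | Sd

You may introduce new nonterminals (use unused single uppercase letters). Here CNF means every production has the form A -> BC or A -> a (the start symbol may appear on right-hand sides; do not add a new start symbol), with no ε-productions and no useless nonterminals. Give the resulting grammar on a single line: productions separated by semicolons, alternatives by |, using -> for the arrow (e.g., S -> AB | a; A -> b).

S -> AB | JA; A -> d; B -> g; J -> g | AB | BJ | JA | SA

No ε-productions.
After unit-elimination: S -> Jd | dg; J -> g | Jd | Sd | dg | gJ.
TERM: introduce A -> d, B -> g and substitute in every rule of length ≥2.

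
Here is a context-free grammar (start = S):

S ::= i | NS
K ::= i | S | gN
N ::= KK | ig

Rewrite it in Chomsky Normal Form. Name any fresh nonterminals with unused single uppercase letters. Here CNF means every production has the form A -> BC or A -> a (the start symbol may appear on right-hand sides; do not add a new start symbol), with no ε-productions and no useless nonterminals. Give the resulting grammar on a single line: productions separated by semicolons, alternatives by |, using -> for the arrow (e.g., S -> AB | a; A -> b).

No ε-productions.
After unit-elimination: S -> i | NS; K -> i | NS | gN; N -> KK | ig.
TERM: introduce A -> g, B -> i and substitute in every rule of length ≥2.

S -> i | NS; A -> g; B -> i; K -> i | AN | NS; N -> BA | KK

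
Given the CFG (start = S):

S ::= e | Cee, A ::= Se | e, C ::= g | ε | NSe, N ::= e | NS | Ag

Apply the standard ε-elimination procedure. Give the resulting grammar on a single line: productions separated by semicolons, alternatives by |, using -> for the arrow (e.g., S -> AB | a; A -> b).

Nullable set: {C}.
S -> Cee: C nullable, giving Cee | ee.
Drop C -> ε.
Unchanged (no nullable symbols): S -> e; A -> Se; A -> e; C -> NSe; C -> g; N -> Ag; N -> NS; N -> e.

S -> e | ee | Cee; A -> e | Se; C -> g | NSe; N -> e | Ag | NS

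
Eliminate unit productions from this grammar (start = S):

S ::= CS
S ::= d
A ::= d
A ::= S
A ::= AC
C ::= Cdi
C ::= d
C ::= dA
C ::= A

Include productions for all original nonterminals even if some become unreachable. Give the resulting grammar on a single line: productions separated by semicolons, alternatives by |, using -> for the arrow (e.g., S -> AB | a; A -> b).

Unit productions: A->S, C->A.
Unit pairs (A ⇒* B via units): (A,S), (C,A), (C,S).
S: inherits non-unit rules of {S} → CS | d.
A: inherits non-unit rules of {A, S} → AC | CS | d.
C: inherits non-unit rules of {A, C, S} → AC | CS | Cdi | d | dA.

S -> d | CS; A -> d | AC | CS; C -> d | AC | CS | dA | Cdi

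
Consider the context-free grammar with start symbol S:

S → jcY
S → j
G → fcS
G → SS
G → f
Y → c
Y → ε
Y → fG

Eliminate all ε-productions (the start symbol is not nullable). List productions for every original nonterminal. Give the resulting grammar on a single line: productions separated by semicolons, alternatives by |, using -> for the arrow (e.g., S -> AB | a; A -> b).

Nullable set: {Y}.
S -> jcY: Y nullable, giving jc | jcY.
Drop Y -> ε.
Unchanged (no nullable symbols): S -> j; G -> SS; G -> f; G -> fcS; Y -> c; Y -> fG.

S -> j | jc | jcY; G -> f | SS | fcS; Y -> c | fG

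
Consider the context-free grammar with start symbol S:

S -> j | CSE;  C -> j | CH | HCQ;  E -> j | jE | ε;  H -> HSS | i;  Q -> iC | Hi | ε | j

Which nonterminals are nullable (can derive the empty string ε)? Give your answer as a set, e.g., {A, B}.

Directly nullable (have an ε-rule): {E, Q}.
Not nullable: C, H, S — each has a terminal in every rule's right-hand side or depends on a non-nullable symbol.

{E, Q}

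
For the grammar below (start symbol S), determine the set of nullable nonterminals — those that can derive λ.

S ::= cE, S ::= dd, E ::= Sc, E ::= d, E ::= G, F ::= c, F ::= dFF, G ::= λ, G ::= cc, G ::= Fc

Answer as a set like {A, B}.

Directly nullable (have an ε-rule): {G}.
E is nullable via E -> G (every symbol on the right is already known nullable).
Not nullable: F, S — each has a terminal in every rule's right-hand side or depends on a non-nullable symbol.

{E, G}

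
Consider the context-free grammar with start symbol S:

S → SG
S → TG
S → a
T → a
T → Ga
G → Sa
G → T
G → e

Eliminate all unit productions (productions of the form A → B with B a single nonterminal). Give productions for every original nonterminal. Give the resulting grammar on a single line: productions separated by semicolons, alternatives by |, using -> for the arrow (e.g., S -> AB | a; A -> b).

S -> a | SG | TG; G -> a | e | Ga | Sa; T -> a | Ga

Unit productions: G->T.
Unit pairs (A ⇒* B via units): (G,T).
S: inherits non-unit rules of {S} → SG | TG | a.
G: inherits non-unit rules of {G, T} → Ga | Sa | a | e.
T: inherits non-unit rules of {T} → Ga | a.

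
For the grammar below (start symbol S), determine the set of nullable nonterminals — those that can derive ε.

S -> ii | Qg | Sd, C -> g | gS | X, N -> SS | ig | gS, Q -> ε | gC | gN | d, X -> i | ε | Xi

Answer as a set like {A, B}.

Directly nullable (have an ε-rule): {Q, X}.
C is nullable via C -> X (every symbol on the right is already known nullable).
Not nullable: N, S — each has a terminal in every rule's right-hand side or depends on a non-nullable symbol.

{C, Q, X}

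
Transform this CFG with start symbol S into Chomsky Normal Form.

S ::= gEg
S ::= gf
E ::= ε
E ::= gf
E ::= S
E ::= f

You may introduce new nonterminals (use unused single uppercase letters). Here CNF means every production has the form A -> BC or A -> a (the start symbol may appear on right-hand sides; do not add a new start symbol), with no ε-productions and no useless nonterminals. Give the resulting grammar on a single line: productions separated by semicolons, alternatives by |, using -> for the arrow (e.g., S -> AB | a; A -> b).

S -> AA | AB | AD; A -> g; B -> f; C -> EA; D -> EA; E -> f | AA | AB | AC

Nullable: {E}; after ε-elimination: S -> gf | gg | gEg; E -> S | f | gf.
After unit-elimination: S -> gf | gg | gEg; E -> f | gf | gg | gEg.
TERM: introduce B -> f, A -> g and substitute in every rule of length ≥2.
BIN: E -> AEA becomes E -> AC, C -> EA; S -> AEA becomes S -> AD, D -> EA.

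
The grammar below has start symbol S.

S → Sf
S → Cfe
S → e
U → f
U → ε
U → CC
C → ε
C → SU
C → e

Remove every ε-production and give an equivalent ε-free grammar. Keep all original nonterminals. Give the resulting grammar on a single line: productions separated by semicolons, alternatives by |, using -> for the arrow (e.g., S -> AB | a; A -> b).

S -> e | Sf | fe | Cfe; C -> S | e | SU; U -> C | f | CC

Nullable set: {C, U}.
S -> Cfe: C nullable, giving Cfe | fe.
Drop C -> ε.
C -> SU: U nullable, giving S | SU.
Drop U -> ε.
U -> CC: C, C nullable, giving C | CC.
Unchanged (no nullable symbols): S -> Sf; S -> e; C -> e; U -> f.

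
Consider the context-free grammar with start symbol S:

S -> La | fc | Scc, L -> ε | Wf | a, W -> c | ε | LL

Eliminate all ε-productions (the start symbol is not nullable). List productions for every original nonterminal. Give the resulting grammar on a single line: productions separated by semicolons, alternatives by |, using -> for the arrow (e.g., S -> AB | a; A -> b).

Nullable set: {L, W}.
S -> La: L nullable, giving La | a.
Drop L -> ε.
L -> Wf: W nullable, giving Wf | f.
Drop W -> ε.
W -> LL: L, L nullable, giving L | LL.
Unchanged (no nullable symbols): S -> Scc; S -> fc; L -> a; W -> c.

S -> a | La | fc | Scc; L -> a | f | Wf; W -> L | c | LL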